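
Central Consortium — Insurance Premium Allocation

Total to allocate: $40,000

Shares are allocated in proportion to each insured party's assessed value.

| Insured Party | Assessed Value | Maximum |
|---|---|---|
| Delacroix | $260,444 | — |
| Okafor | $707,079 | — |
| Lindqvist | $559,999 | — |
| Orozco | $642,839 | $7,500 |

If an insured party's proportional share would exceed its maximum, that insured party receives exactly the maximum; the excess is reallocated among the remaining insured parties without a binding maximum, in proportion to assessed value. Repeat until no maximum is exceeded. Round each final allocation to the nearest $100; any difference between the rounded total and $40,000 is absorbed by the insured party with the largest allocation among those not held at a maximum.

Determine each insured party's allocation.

Combined assessed value = 2,170,361.
Pro-rata shares before constraints: Delacroix 4,800.01; Okafor 13,031.55; Lindqvist 10,320.85; Orozco 11,847.60.
Held at cap: Orozco ($7,500); residual $32,500 reallocated over remaining assessed value 1,527,522.
Shares after redistribution: Delacroix 5,541.28 → $5,500; Okafor 15,044.02 → $15,000; Lindqvist 11,914.70 → $11,900.
Rounding difference +$100 applied to Okafor → $15,100.

Delacroix: $5,500 · Okafor: $15,100 · Lindqvist: $11,900 · Orozco: $7,500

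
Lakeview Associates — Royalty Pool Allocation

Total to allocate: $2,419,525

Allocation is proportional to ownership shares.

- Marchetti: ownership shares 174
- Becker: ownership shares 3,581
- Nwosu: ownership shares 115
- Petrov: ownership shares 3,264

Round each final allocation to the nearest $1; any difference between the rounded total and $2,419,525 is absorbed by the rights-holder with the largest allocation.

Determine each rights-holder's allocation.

Marchetti: $59,013; Becker: $1,214,510; Nwosu: $39,003; Petrov: $1,106,999

Combined ownership shares = 7,134.
Unrounded shares: Marchetti 174/7,134 × $2,419,525 = 59,012.80; Becker 3,581/7,134 × $2,419,525 = 1,214,510.66; Nwosu 115/7,134 × $2,419,525 = 39,002.72; Petrov 3,264/7,134 × $2,419,525 = 1,106,998.82.
At nearest $1: Marchetti $59,013; Becker $1,214,511; Nwosu $39,003; Petrov $1,106,999. Sum = $2,419,526.
Difference $2,419,525 − $2,419,526 = −$1 applied to largest allocation (Becker): Becker becomes $1,214,510.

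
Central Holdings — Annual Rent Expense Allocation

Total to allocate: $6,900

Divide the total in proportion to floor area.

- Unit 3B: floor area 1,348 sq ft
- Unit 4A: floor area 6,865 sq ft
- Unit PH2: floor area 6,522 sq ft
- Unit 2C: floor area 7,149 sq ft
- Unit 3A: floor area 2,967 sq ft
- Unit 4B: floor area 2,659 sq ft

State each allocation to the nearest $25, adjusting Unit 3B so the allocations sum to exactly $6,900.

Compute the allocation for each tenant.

Sum of floor area: 27,510.
Pro-rata amounts: Unit 3B 1,348/27,510 × $6,900 = 338.10; Unit 4A 6,865/27,510 × $6,900 = 1,721.86; Unit PH2 6,522/27,510 × $6,900 = 1,635.83; Unit 2C 7,149/27,510 × $6,900 = 1,793.10; Unit 3A 2,967/27,510 × $6,900 = 744.18; Unit 4B 2,659/27,510 × $6,900 = 666.92.
At nearest $25: Unit 3B $350; Unit 4A $1,725; Unit PH2 $1,625; Unit 2C $1,800; Unit 3A $750; Unit 4B $675. Sum = $6,925.
Difference $6,900 − $6,925 = −$25 applied to Unit 3B: Unit 3B becomes $325.

Unit 3B: $325; Unit 4A: $1,725; Unit PH2: $1,625; Unit 2C: $1,800; Unit 3A: $750; Unit 4B: $675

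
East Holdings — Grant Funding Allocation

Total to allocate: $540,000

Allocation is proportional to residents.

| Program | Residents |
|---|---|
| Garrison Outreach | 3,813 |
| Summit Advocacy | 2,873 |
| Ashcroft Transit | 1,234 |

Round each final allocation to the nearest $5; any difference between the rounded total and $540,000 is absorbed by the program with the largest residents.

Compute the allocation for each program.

Garrison Outreach: $259,980 · Summit Advocacy: $195,885 · Ashcroft Transit: $84,135

Residents total: 7,920.
Unrounded shares: Garrison Outreach 3,813/7,920 × $540,000 = 259,977.27; Summit Advocacy 2,873/7,920 × $540,000 = 195,886.36; Ashcroft Transit 1,234/7,920 × $540,000 = 84,136.36.
After rounding ($5): Garrison Outreach $259,975; Summit Advocacy $195,885; Ashcroft Transit $84,135. Sum = $539,995.
Difference $540,000 − $539,995 = +$5 applied to largest residents (Garrison Outreach): Garrison Outreach becomes $259,980.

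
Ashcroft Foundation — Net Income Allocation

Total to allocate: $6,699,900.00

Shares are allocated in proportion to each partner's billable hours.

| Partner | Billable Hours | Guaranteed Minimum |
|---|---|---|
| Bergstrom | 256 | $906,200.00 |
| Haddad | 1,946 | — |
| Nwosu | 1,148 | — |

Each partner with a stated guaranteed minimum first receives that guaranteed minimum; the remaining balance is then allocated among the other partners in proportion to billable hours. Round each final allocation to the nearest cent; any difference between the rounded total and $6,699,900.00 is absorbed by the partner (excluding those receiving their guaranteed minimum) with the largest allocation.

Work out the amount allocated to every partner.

Bergstrom: $906,200.00 | Haddad: $3,644,001.36 | Nwosu: $2,149,698.64

Minimums first: Bergstrom $906,200.00. Remaining pool $5,793,700.00.
Remaining pool split over remaining billable hours 3,094: Haddad 3,644,001.3575 → $3,644,001.36; Nwosu 2,149,698.6425 → $2,149,698.64.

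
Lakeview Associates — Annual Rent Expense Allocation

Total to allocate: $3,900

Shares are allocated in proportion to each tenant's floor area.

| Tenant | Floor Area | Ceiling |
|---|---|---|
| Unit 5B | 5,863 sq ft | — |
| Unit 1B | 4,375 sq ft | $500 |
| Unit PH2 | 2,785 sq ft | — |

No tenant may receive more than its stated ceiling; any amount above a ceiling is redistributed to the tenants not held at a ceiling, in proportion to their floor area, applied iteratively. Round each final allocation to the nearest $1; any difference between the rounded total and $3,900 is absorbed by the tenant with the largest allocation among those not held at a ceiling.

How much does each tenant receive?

Unit 5B: $2,305; Unit 1B: $500; Unit PH2: $1,095

Combined floor area = 13,023.
Proportional shares (ignoring caps): Unit 5B 1,755.79; Unit 1B 1,310.18; Unit PH2 834.02.
Cap binds for Unit 1B ($500); residual $3,400 reallocated over remaining floor area 8,648.
Remaining shares: Unit 5B 2,305.06 → $2,305; Unit PH2 1,094.94 → $1,095.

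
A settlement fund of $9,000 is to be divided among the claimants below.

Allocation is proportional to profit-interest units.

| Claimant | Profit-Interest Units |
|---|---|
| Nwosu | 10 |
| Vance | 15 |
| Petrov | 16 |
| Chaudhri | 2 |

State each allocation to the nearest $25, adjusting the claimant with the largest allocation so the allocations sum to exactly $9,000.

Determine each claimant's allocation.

Sum of profit-interest units: 43.
Unrounded shares: Nwosu 10/43 × $9,000 = 2,093.02; Vance 15/43 × $9,000 = 3,139.53; Petrov 16/43 × $9,000 = 3,348.84; Chaudhri 2/43 × $9,000 = 418.60.
Rounded to nearest $25: Nwosu $2,100; Vance $3,150; Petrov $3,350; Chaudhri $425. Sum = $9,025.
Difference $9,000 − $9,025 = −$25 applied to largest allocation (Petrov): Petrov becomes $3,325.

Nwosu: $2,100 · Vance: $3,150 · Petrov: $3,325 · Chaudhri: $425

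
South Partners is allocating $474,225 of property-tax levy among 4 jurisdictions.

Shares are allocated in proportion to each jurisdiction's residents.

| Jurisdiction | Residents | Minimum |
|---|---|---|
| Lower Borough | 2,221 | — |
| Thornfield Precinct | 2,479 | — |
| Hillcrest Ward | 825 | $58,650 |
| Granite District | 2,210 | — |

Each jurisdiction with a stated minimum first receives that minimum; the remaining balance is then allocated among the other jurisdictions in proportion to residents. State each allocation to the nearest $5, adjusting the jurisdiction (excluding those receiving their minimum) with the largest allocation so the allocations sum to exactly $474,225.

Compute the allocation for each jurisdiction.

Minimums first: Hillcrest Ward $58,650. Remaining pool $415,575.
Remaining pool split over remaining residents 6,910: Lower Borough 133,573.38 → $133,575; Thornfield Precinct 149,089.79 → $149,090; Granite District 132,911.83 → $132,910.

Lower Borough: $133,575; Thornfield Precinct: $149,090; Hillcrest Ward: $58,650; Granite District: $132,910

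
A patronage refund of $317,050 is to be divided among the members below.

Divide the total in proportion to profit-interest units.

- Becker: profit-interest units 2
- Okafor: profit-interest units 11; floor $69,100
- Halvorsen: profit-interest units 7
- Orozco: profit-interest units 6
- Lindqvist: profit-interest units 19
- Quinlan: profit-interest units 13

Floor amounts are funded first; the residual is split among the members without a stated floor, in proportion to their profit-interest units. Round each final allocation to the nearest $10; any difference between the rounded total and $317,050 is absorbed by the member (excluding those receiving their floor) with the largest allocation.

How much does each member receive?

Guaranteed amounts: Okafor $69,100. Residual $247,950.
Residual split over remaining profit-interest units 47: Becker 10,551.06 → $10,550; Halvorsen 36,928.72 → $36,930; Orozco 31,653.19 → $31,650; Lindqvist 100,235.11 → $100,240; Quinlan 68,581.91 → $68,580.

Becker: $10,550 · Okafor: $69,100 · Halvorsen: $36,930 · Orozco: $31,650 · Lindqvist: $100,240 · Quinlan: $68,580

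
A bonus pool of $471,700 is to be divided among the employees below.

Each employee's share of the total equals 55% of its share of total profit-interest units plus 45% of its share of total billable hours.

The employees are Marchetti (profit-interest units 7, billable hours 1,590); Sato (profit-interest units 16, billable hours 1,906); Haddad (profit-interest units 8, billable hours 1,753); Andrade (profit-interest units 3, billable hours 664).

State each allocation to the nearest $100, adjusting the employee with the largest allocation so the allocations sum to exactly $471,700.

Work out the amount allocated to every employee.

Totals — profit-interest units 34, billable hours 5,913.
Composite weights (55% profit-interest units + 45% billable hours): Marchetti 0.2342; Sato 0.4039; Haddad 0.2628; Andrade 0.0991.
Proportional shares: Marchetti 110,490.94; Sato 190,508.69; Haddad 123,972.76; Andrade 46,727.61.
After rounding ($100): Marchetti $110,500; Sato $190,500; Haddad $124,000; Andrade $46,700. Sum = $471,700.
Rounded total matches; no reconciliation needed.

Marchetti: $110,500 | Sato: $190,500 | Haddad: $124,000 | Andrade: $46,700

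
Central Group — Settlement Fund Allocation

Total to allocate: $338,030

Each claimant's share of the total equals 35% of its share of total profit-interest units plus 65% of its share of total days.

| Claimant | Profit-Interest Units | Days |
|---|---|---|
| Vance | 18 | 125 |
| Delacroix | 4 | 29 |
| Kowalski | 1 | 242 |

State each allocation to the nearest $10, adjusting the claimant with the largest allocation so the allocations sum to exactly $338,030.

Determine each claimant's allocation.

Vance: $161,940 | Delacroix: $36,670 | Kowalski: $139,420

Totals — profit-interest units 23, days 396.
Blended shares (35% profit-interest units + 65% days): Vance 0.4791; Delacroix 0.1085; Kowalski 0.4124.
Proportional shares: Vance 161,946.73; Delacroix 36,666.31; Kowalski 139,416.96.
Rounded to nearest $10: Vance $161,950; Delacroix $36,670; Kowalski $139,420. Sum = $338,040.
Difference $338,030 − $338,040 = −$10 applied to largest allocation (Vance): Vance becomes $161,940.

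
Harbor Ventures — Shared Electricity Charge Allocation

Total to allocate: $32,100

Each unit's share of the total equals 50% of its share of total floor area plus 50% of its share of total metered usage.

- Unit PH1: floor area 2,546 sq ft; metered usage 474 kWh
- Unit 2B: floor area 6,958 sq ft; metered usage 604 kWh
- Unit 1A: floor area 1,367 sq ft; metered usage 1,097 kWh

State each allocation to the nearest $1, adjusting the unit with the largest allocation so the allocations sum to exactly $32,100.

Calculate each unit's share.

Floor area total 10,871; metered usage total 2,175.
Blended shares (50% floor area + 50% metered usage): Unit PH1 0.2261; Unit 2B 0.4589; Unit 1A 0.3151.
Pro-rata amounts: Unit PH1 7,256.72; Unit 2B 14,729.93; Unit 1A 10,113.35.
At nearest $1: Unit PH1 $7,257; Unit 2B $14,730; Unit 1A $10,113. Sum = $32,100.
No rounding difference to absorb.

Unit PH1: $7,257 · Unit 2B: $14,730 · Unit 1A: $10,113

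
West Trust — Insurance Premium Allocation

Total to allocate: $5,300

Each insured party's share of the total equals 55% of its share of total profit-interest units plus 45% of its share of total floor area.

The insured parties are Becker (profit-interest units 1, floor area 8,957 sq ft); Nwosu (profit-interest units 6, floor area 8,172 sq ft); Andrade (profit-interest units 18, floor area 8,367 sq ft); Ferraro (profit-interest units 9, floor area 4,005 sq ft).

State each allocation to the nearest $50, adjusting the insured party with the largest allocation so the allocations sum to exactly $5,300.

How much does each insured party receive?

Totals — profit-interest units 34, floor area 29,501.
Combined weights (55% profit-interest units + 45% floor area): Becker 0.1528; Nwosu 0.2217; Andrade 0.4188; Ferraro 0.2067.
Raw shares: Becker 809.86; Nwosu 1,175.07; Andrade 2,219.66; Ferraro 1,095.40.
After rounding ($50): Becker $800; Nwosu $1,200; Andrade $2,200; Ferraro $1,100. Sum = $5,300.
Rounded total matches; no reconciliation needed.

Becker: $800 · Nwosu: $1,200 · Andrade: $2,200 · Ferraro: $1,100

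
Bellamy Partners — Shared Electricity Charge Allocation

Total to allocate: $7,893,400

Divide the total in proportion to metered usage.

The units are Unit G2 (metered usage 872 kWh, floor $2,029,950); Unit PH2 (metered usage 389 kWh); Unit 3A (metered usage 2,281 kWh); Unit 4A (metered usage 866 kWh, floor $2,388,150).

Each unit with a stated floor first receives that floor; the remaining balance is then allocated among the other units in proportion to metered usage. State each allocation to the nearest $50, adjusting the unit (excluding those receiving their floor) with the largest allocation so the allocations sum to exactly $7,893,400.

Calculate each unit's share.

Unit G2: $2,029,950 · Unit PH2: $506,350 · Unit 3A: $2,968,950 · Unit 4A: $2,388,150

Guaranteed amounts: Unit G2 $2,029,950; Unit 4A $2,388,150. Remaining pool $3,475,300.
Remaining pool split over remaining metered usage 2,670: Unit PH2 506,326.48 → $506,350; Unit 3A 2,968,973.52 → $2,968,950.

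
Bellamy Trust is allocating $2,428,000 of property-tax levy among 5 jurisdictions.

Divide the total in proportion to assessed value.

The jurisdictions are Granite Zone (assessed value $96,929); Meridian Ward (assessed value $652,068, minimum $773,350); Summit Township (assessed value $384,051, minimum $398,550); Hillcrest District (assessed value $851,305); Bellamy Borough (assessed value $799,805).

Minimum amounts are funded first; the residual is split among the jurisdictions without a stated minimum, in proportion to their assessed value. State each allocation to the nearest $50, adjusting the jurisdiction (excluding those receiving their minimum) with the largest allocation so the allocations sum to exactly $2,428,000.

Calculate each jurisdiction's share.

Granite Zone: $69,650 | Meridian Ward: $773,350 | Summit Township: $398,550 | Hillcrest District: $611,750 | Bellamy Borough: $574,700

Minimums first: Meridian Ward $773,350; Summit Township $398,550. Remaining pool $1,256,100.
Remaining pool split over remaining assessed value 1,748,039: Granite Zone 69,650.92 → $69,650; Hillcrest District 611,727.89 → $611,750; Bellamy Borough 574,721.19 → $574,700.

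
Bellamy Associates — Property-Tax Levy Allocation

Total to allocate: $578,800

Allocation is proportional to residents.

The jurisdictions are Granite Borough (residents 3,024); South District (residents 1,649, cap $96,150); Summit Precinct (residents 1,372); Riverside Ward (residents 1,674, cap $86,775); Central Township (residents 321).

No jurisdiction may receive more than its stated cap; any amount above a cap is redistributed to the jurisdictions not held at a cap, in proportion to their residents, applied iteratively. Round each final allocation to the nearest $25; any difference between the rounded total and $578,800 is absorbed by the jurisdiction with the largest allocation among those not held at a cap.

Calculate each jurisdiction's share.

Sum of residents: 8,040.
Unconstrained shares: Granite Borough 217,697.91; South District 118,711.59; Summit Precinct 98,770.35; Riverside Ward 120,511.34; Central Township 23,108.81.
Cap binds for South District ($96,150), Riverside Ward ($86,775); residual $395,875 reallocated over remaining residents 4,717.
Redistributed shares: Granite Borough 253,789.70 → $253,800; Summit Precinct 115,145.33 → $115,150; Central Township 26,939.98 → $26,950.
Rounding difference −$25 applied to Granite Borough → $253,775.

Granite Borough: $253,775 | South District: $96,150 | Summit Precinct: $115,150 | Riverside Ward: $86,775 | Central Township: $26,950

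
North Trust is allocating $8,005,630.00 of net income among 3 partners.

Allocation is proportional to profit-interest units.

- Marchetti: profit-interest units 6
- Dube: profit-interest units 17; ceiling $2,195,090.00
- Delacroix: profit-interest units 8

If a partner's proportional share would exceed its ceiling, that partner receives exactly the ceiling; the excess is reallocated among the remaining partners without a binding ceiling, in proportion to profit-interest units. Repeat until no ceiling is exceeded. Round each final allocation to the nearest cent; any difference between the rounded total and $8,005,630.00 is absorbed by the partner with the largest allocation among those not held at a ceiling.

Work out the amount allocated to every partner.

Profit-interest units total: 31.
Unconstrained shares: Marchetti 1,549,476.7742; Dube 4,390,184.1935; Delacroix 2,065,969.0323.
Held at cap: Dube ($2,195,090.00); balance $5,810,540.00 reallocated over remaining profit-interest units 14.
Redistributed shares: Marchetti 2,490,231.4286 → $2,490,231.43; Delacroix 3,320,308.5714 → $3,320,308.57.

Marchetti: $2,490,231.43; Dube: $2,195,090.00; Delacroix: $3,320,308.57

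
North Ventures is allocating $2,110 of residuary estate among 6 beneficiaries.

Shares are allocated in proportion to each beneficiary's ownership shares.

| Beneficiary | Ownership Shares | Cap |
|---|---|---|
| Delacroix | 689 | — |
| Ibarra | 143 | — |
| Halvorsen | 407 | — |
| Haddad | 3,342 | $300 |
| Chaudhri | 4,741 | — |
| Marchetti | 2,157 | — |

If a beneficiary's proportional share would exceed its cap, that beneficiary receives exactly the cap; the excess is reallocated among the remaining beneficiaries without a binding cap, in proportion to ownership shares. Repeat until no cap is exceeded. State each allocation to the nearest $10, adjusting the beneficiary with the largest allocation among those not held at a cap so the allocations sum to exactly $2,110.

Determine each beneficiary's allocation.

Delacroix: $150 | Ibarra: $30 | Halvorsen: $90 | Haddad: $300 | Chaudhri: $1,060 | Marchetti: $480

Total ownership shares = 11,479.
Unconstrained shares: Delacroix 126.65; Ibarra 26.29; Halvorsen 74.81; Haddad 614.31; Chaudhri 871.46; Marchetti 396.49.
Capped: Haddad ($300); residual $1,810 reallocated over remaining ownership shares 8,137.
Remaining shares: Delacroix 153.26 → $150; Ibarra 31.81 → $30; Halvorsen 90.53 → $90; Chaudhri 1,054.59 → $1,050; Marchetti 479.80 → $480.
Rounding difference +$10 applied to Chaudhri → $1,060.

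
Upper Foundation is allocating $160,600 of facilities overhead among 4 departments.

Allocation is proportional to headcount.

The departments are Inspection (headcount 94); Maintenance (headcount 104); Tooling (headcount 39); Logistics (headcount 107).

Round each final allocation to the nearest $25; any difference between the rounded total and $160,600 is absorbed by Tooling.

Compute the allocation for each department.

Inspection: $43,875; Maintenance: $48,550; Tooling: $18,225; Logistics: $49,950

Headcount total: 344.
Raw shares: Inspection 94/344 × $160,600 = 43,884.88; Maintenance 104/344 × $160,600 = 48,553.49; Tooling 39/344 × $160,600 = 18,207.56; Logistics 107/344 × $160,600 = 49,954.07.
At nearest $25: Inspection $43,875; Maintenance $48,550; Tooling $18,200; Logistics $49,950. Sum = $160,575.
Difference $160,600 − $160,575 = +$25 applied to Tooling: Tooling becomes $18,225.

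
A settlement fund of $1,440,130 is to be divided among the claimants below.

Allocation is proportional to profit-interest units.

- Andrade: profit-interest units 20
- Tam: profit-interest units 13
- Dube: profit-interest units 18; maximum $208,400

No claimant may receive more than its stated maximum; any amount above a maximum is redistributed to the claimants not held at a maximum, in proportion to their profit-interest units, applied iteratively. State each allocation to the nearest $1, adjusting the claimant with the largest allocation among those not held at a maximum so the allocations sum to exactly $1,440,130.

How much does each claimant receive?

Andrade: $746,503 | Tam: $485,227 | Dube: $208,400

Combined profit-interest units = 51.
Unconstrained shares: Andrade 564,756.86; Tam 367,091.96; Dube 508,281.18.
Capped: Dube ($208,400); balance $1,231,730 reallocated over remaining profit-interest units 33.
Redistributed shares: Andrade 746,503.03 → $746,503; Tam 485,226.97 → $485,227.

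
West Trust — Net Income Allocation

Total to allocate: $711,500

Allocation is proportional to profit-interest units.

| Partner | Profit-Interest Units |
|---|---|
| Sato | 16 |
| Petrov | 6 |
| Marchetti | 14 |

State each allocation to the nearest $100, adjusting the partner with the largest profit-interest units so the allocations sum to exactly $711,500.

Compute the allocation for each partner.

Sum of profit-interest units: 16 + 6 + 14 = 36.
Unrounded shares: Sato 316,222.22; Petrov 118,583.33; Marchetti 276,694.44.
Rounded to nearest $100: Sato $316,200; Petrov $118,600; Marchetti $276,700. Sum = $711,500.
No rounding difference to absorb.

Sato: $316,200 | Petrov: $118,600 | Marchetti: $276,700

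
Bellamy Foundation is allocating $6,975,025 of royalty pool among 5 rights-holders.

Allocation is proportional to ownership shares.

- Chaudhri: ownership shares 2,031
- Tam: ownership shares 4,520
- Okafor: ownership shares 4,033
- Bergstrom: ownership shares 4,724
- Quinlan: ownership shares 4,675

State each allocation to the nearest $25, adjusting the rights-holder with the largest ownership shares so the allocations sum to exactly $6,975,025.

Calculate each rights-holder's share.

Total ownership shares = 2,031 + 4,520 + 4,033 + 4,724 + 4,675 = 19,983.
Unrounded shares: Chaudhri 708,916.37; Tam 1,577,696.69; Okafor 1,407,710.35; Bergstrom 1,648,902.47; Quinlan 1,631,799.12.
Rounded to nearest $25: Chaudhri $708,925; Tam $1,577,700; Okafor $1,407,700; Bergstrom $1,648,900; Quinlan $1,631,800. Sum = $6,975,025.
Sum already equals the total — no adjustment.

Chaudhri: $708,925 · Tam: $1,577,700 · Okafor: $1,407,700 · Bergstrom: $1,648,900 · Quinlan: $1,631,800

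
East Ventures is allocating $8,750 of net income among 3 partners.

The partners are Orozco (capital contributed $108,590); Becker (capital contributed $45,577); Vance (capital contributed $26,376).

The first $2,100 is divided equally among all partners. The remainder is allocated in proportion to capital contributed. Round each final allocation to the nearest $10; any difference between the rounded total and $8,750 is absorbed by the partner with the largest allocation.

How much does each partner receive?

Orozco: $4,700 · Becker: $2,380 · Vance: $1,670

Equal tier: $2,100 ÷ 3 = $700 apiece.
Remainder $6,650 by capital contributed (total 180,543): Orozco 3,999.73 → $4,000; Becker 1,678.75 → $1,680; Vance 971.52 → $970.
Totals: Orozco $700 + $4,000 = $4,700; Becker $700 + $1,680 = $2,380; Vance $700 + $970 = $1,670.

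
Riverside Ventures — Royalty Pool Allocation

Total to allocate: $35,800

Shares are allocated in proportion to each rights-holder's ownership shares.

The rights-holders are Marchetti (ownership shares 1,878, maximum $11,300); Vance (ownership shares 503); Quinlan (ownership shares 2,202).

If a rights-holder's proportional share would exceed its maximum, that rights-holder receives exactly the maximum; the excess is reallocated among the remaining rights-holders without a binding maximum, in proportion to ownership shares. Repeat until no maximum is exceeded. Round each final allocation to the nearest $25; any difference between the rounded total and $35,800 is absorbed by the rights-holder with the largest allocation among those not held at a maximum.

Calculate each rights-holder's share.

Combined ownership shares = 4,583.
Pro-rata shares before constraints: Marchetti 14,669.95; Vance 3,929.17; Quinlan 17,200.87.
Cap binds for Marchetti ($11,300); remaining pool $24,500 reallocated over remaining ownership shares 2,705.
Remaining shares: Vance 4,555.82 → $4,550; Quinlan 19,944.18 → $19,950.

Marchetti: $11,300 · Vance: $4,550 · Quinlan: $19,950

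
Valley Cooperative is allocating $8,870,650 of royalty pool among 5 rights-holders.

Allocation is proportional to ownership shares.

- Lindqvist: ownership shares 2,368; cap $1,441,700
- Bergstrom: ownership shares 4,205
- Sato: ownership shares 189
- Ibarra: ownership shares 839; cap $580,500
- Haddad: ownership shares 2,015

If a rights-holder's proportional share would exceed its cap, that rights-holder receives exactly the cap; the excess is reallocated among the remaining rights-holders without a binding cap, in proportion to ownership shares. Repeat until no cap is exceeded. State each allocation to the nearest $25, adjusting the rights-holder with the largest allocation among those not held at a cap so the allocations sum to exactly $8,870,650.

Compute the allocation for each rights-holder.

Ownership shares total: 9,616.
Proportional shares (ignoring caps): Lindqvist 2,184,452.91; Bergstrom 3,879,064.40; Sato 174,350.34; Ibarra 773,967.90; Haddad 1,858,814.45.
Cap binds for Lindqvist ($1,441,700), Ibarra ($580,500); residual $6,848,450 reallocated over remaining ownership shares 6,409.
Shares after redistribution: Bergstrom 4,493,326.92 → $4,493,325; Sato 201,959.28 → $201,950; Haddad 2,153,163.79 → $2,153,175.

Lindqvist: $1,441,700 · Bergstrom: $4,493,325 · Sato: $201,950 · Ibarra: $580,500 · Haddad: $2,153,175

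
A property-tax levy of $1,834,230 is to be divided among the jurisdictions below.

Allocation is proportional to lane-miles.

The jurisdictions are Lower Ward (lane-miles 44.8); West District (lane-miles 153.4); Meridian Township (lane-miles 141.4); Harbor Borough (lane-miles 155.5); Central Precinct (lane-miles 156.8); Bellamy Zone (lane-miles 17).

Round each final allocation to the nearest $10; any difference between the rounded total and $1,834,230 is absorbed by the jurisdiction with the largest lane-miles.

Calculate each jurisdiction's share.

Lower Ward: $122,850; West District: $420,650; Meridian Township: $387,740; Harbor Borough: $426,410; Central Precinct: $429,960; Bellamy Zone: $46,620

Lane-miles total: 668.9.
Raw shares: Lower Ward 44.8/668.9 × $1,834,230 = 122,848.71; West District 153.4/668.9 × $1,834,230 = 420,647.16; Meridian Township 141.4/668.9 × $1,834,230 = 387,741.25; Harbor Borough 155.5/668.9 × $1,834,230 = 426,405.69; Central Precinct 156.8/668.9 × $1,834,230 = 429,970.49; Bellamy Zone 17/668.9 × $1,834,230 = 46,616.70.
At nearest $10: Lower Ward $122,850; West District $420,650; Meridian Township $387,740; Harbor Borough $426,410; Central Precinct $429,970; Bellamy Zone $46,620. Sum = $1,834,240.
Difference $1,834,230 − $1,834,240 = −$10 applied to largest lane-miles (Central Precinct): Central Precinct becomes $429,960.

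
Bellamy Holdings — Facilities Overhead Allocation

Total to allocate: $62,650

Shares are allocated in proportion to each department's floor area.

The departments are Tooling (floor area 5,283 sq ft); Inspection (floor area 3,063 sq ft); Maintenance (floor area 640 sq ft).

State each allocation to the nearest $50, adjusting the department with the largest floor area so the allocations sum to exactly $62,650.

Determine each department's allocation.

Combined floor area = 5,283 + 3,063 + 640 = 8,986.
Unrounded shares: Tooling 36,832.85; Inspection 21,355.10; Maintenance 4,462.05.
At nearest $50: Tooling $36,850; Inspection $21,350; Maintenance $4,450. Sum = $62,650.
No rounding difference to absorb.

Tooling: $36,850 | Inspection: $21,350 | Maintenance: $4,450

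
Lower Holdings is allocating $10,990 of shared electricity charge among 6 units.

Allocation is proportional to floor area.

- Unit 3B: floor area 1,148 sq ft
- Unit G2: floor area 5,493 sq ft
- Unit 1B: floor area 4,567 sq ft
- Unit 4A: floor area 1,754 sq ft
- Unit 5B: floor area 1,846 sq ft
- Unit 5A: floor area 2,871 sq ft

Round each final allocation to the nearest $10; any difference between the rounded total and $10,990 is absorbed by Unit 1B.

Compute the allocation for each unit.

Unit 3B: $710 · Unit G2: $3,410 · Unit 1B: $2,850 · Unit 4A: $1,090 · Unit 5B: $1,150 · Unit 5A: $1,780

Sum of floor area: 17,679.
Proportional shares: Unit 3B 1,148/17,679 × $10,990 = 713.64; Unit G2 5,493/17,679 × $10,990 = 3,414.68; Unit 1B 4,567/17,679 × $10,990 = 2,839.04; Unit 4A 1,754/17,679 × $10,990 = 1,090.36; Unit 5B 1,846/17,679 × $10,990 = 1,147.55; Unit 5A 2,871/17,679 × $10,990 = 1,784.73.
Rounded to nearest $10: Unit 3B $710; Unit G2 $3,410; Unit 1B $2,840; Unit 4A $1,090; Unit 5B $1,150; Unit 5A $1,780. Sum = $10,980.
Difference $10,990 − $10,980 = +$10 applied to Unit 1B: Unit 1B becomes $2,850.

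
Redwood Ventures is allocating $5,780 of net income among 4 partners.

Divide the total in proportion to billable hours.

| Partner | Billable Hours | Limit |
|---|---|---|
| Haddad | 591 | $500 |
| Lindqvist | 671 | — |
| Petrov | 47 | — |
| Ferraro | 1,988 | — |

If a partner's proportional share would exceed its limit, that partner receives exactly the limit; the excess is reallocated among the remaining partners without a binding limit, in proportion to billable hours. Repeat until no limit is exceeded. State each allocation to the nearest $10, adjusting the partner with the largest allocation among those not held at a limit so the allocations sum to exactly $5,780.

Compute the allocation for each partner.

Combined billable hours = 3,297.
Pro-rata shares before constraints: Haddad 1,036.09; Lindqvist 1,176.34; Petrov 82.40; Ferraro 3,485.18.
Held at cap: Haddad ($500); residual $5,280 reallocated over remaining billable hours 2,706.
Redistributed shares: Lindqvist 1,309.27 → $1,310; Petrov 91.71 → $90; Ferraro 3,879.02 → $3,880.

Haddad: $500; Lindqvist: $1,310; Petrov: $90; Ferraro: $3,880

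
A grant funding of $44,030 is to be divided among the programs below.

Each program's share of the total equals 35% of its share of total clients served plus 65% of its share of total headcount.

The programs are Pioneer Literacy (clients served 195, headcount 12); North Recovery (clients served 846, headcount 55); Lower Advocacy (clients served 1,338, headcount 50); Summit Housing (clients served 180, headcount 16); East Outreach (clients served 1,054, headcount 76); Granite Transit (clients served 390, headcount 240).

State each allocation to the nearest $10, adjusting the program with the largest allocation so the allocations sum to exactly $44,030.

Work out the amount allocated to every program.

Pioneer Literacy: $1,520 · North Recovery: $6,760 · Lower Advocacy: $8,340 · Summit Housing: $1,710 · East Outreach: $8,900 · Granite Transit: $16,800

Clients served total 4,003; headcount total 449.
Blended shares (35% clients served + 65% headcount): Pioneer Literacy 0.0344; North Recovery 0.1536; Lower Advocacy 0.1894; Summit Housing 0.0389; East Outreach 0.2022; Granite Transit 0.3815.
Unrounded shares: Pioneer Literacy 1,515.59; North Recovery 6,762.61; Lower Advocacy 8,337.98; Summit Housing 1,712.80; East Outreach 8,901.90; Granite Transit 16,799.13.
Rounded to nearest $10: Pioneer Literacy $1,520; North Recovery $6,760; Lower Advocacy $8,340; Summit Housing $1,710; East Outreach $8,900; Granite Transit $16,800. Sum = $44,030.
Sum already equals the total — no adjustment.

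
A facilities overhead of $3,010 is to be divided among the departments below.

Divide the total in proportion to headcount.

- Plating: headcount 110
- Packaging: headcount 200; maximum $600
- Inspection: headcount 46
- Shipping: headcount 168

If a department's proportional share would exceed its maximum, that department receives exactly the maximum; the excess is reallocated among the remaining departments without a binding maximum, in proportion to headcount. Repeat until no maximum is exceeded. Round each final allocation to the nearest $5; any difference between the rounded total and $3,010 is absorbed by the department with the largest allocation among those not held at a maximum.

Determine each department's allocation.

Plating: $820; Packaging: $600; Inspection: $340; Shipping: $1,250

Sum of headcount: 524.
Pro-rata shares before constraints: Plating 631.87; Packaging 1,148.85; Inspection 264.24; Shipping 965.04.
Capped: Packaging ($600); residual $2,410 reallocated over remaining headcount 324.
Shares after redistribution: Plating 818.21 → $820; Inspection 342.16 → $340; Shipping 1,249.63 → $1,250.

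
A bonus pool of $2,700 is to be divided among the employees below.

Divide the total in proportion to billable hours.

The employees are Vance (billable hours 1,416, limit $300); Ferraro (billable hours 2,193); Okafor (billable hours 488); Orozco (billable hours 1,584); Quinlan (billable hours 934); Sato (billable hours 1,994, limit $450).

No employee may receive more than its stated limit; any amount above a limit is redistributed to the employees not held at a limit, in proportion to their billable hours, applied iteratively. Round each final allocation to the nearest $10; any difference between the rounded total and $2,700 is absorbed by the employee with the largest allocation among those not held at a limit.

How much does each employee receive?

Vance: $300; Ferraro: $830; Okafor: $180; Orozco: $590; Quinlan: $350; Sato: $450

Total billable hours = 8,609.
Pro-rata shares before constraints: Vance 444.09; Ferraro 687.78; Okafor 153.05; Orozco 496.78; Quinlan 292.93; Sato 625.37.
Held at cap: Vance ($300), Sato ($450); remaining pool $1,950 reallocated over remaining billable hours 5,199.
Remaining shares: Ferraro 822.53 → $820; Okafor 183.04 → $180; Orozco 594.11 → $590; Quinlan 350.32 → $350.
Rounding difference +$10 applied to Ferraro → $830.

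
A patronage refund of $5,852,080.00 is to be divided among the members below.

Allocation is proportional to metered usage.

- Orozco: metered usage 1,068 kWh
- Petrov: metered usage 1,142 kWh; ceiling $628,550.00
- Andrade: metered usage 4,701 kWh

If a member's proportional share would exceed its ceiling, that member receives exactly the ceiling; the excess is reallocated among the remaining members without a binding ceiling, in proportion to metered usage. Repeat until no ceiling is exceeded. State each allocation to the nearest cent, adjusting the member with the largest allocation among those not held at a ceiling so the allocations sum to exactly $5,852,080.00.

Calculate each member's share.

Orozco: $967,018.55; Petrov: $628,550.00; Andrade: $4,256,511.45

Combined metered usage = 6,911.
Pro-rata shares before constraints: Orozco 904,358.4778; Petrov 967,020.0203; Andrade 3,980,701.5020.
Capped: Petrov ($628,550.00); residual $5,223,530.00 reallocated over remaining metered usage 5,769.
Remaining shares: Orozco 967,018.5543 → $967,018.55; Andrade 4,256,511.4457 → $4,256,511.45.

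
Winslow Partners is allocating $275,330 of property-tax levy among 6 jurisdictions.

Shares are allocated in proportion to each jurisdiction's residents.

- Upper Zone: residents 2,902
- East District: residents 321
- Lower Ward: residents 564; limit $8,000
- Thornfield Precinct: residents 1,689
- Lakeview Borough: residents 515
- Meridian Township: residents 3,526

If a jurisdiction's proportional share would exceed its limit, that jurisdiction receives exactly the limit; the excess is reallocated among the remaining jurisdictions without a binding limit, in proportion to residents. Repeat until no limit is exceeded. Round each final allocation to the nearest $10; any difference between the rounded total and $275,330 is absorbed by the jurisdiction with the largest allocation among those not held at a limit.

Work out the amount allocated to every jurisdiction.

Combined residents = 9,517.
Pro-rata shares before constraints: Upper Zone 83,955.83; East District 9,286.64; Lower Ward 16,316.71; Thornfield Precinct 48,863.34; Lakeview Borough 14,899.12; Meridian Township 102,008.36.
Capped: Lower Ward ($8,000); residual $267,330 reallocated over remaining residents 8,953.
Shares after redistribution: Upper Zone 86,651.59 → $86,650; East District 9,584.82 → $9,580; Thornfield Precinct 50,432.30 → $50,430; Lakeview Borough 15,377.52 → $15,380; Meridian Township 105,283.77 → $105,280.
Rounding difference +$10 applied to Meridian Township → $105,290.

Upper Zone: $86,650; East District: $9,580; Lower Ward: $8,000; Thornfield Precinct: $50,430; Lakeview Borough: $15,380; Meridian Township: $105,290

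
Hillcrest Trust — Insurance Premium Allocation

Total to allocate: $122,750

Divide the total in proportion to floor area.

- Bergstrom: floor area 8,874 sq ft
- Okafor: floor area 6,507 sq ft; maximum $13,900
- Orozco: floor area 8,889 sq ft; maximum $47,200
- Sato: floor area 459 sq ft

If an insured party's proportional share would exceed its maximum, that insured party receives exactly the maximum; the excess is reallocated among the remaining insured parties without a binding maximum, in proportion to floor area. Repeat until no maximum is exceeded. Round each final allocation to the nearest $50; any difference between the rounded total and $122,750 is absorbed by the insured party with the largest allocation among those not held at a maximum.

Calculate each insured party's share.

Floor area total: 24,729.
Pro-rata shares before constraints: Bergstrom 44,048.83; Okafor 32,299.50; Orozco 44,123.29; Sato 2,278.39.
Capped: Okafor ($13,900); residual $108,850 reallocated over remaining floor area 18,222.
Capped: Orozco ($47,200); residual $61,650 reallocated over remaining floor area 9,333.
Shares after redistribution: Bergstrom 58,618.03 → $58,600; Sato 3,031.97 → $3,050.

Bergstrom: $58,600; Okafor: $13,900; Orozco: $47,200; Sato: $3,050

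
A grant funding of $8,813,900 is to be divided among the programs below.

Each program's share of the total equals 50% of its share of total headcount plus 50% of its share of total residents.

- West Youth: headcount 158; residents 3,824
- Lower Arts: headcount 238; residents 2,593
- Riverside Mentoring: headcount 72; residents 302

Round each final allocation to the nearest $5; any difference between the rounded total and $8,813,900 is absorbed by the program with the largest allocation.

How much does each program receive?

West Youth: $3,995,955 · Lower Arts: $3,941,875 · Riverside Mentoring: $876,070

Headcount total 468; residents total 6,719.
Blended shares (50% headcount + 50% residents): West Youth 0.4534; Lower Arts 0.4472; Riverside Mentoring 0.0994.
Raw shares: West Youth 3,995,954.09; Lower Arts 3,941,873.69; Riverside Mentoring 876,072.22.
Rounded to nearest $5: West Youth $3,995,955; Lower Arts $3,941,875; Riverside Mentoring $876,070. Sum = $8,813,900.
Sum already equals the total — no adjustment.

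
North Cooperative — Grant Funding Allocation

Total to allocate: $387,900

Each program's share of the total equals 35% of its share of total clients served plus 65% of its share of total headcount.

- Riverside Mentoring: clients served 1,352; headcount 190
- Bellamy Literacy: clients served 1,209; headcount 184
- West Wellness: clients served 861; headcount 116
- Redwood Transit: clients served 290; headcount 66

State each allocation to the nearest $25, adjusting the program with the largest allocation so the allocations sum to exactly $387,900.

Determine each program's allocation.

Totals — clients served 3,712, headcount 556.
Blended shares (35% clients served + 65% headcount): Riverside Mentoring 0.3496; Bellamy Literacy 0.3291; West Wellness 0.2168; Redwood Transit 0.1045.
Pro-rata amounts: Riverside Mentoring 135,610.13; Bellamy Literacy 127,659.08; West Wellness 84,094.46; Redwood Transit 40,536.33.
After rounding ($25): Riverside Mentoring $135,600; Bellamy Literacy $127,650; West Wellness $84,100; Redwood Transit $40,525. Sum = $387,875.
Difference $387,900 − $387,875 = +$25 applied to largest allocation (Riverside Mentoring): Riverside Mentoring becomes $135,625.

Riverside Mentoring: $135,625 · Bellamy Literacy: $127,650 · West Wellness: $84,100 · Redwood Transit: $40,525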